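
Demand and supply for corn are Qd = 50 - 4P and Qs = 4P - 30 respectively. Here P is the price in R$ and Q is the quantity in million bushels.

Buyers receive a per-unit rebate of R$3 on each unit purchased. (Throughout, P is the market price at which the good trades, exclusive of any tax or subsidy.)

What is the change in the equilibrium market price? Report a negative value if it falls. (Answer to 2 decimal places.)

Before the shock: 50 - 4P = 4P - 30 ⇒ 80 = 8P ⇒ P = 10, Q = 10.
Since buyers' out-of-pocket price is the market price minus the rebate, the effective demand curve becomes Qd = 62 - 4P.
Setting them equal: 62 - 4P = 4P - 30 → 92 = 8P, so P = 11.5 and Q = 16.
ΔP = 11.5 − 10 = +1.50.

+1.50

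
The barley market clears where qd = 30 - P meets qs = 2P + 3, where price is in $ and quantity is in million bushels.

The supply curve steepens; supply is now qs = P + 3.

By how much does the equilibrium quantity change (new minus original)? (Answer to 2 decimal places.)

-4.50

Initially, 30 - P = 2P + 3, so 27 = 3P and P = 9, q = 21.
After the shift, demand is qd = 30 - P and supply is qs = P + 3.
Equate the new curves: 30 - P = P + 3, giving 27 = 2P, P = 13.5, q = 16.5.
Δq = 16.5 − 21 = -4.50.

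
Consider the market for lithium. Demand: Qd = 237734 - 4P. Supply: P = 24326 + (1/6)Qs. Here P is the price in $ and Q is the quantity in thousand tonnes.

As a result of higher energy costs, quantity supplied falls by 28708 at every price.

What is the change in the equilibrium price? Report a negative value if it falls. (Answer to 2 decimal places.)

Original equilibrium: 237734 - 4P = 6P - 145956 gives 383690 = 10P, so P = 38369 and Q = 84258.
After the shift, demand is Qd = 237734 - 4P and supply is Qs = 6P - 174664.
Setting them equal: 237734 - 4P = 6P - 174664 → 412398 = 10P, so P = 41239.8 and Q = 72774.8.
ΔP = 41239.8 − 38369 = +2870.80.

+2870.80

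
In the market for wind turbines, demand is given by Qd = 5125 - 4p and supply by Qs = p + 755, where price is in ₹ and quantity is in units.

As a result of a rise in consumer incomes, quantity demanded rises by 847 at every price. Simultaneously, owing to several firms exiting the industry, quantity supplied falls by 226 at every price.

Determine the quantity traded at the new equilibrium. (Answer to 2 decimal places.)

Before the shock: 5125 - 4p = p + 755 ⇒ 4370 = 5p ⇒ p = 874, Q = 1629.
The new curves are Qd = 5972 - 4p (demand) and Qs = p + 529 (supply).
Clearing the new market: 5972 - 4p = p + 529, so p = 1088.6 and Q = 1617.6.

1617.60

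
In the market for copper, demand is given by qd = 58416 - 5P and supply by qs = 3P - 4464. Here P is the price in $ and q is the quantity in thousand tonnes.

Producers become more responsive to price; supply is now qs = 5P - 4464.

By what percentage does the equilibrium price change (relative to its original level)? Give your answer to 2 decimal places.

-20.00

Solve the original market: 58416 - 5P = 3P - 4464, hence P = 7860 and q = 19116.
With the change applied: demand qd = 58416 - 5P, supply qs = 5P - 4464.
Clearing the new market: 58416 - 5P = 5P - 4464, so P = 6288 and q = 26976.
%ΔP = (6288 − 7860) / 7860 × 100 = -20.00%.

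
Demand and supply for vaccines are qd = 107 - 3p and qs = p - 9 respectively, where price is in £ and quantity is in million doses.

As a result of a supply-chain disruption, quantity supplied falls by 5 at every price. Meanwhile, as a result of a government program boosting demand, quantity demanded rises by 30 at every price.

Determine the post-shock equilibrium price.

Solve the original market: 107 - 3p = p - 9, hence p = 29 and q = 20.
The new curves are qd = 137 - 3p (demand) and qs = p - 14 (supply).
Equate the new curves: 137 - 3p = p - 14, giving 151 = 4p, p = 37.75, q = 23.75.

37.75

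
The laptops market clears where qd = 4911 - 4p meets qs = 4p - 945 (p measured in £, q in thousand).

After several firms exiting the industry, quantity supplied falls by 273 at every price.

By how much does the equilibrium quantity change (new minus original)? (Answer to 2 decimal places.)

Original equilibrium: 4911 - 4p = 4p - 945 gives 5856 = 8p, so p = 732 and q = 1983.
The shock moves the curves to qd = 4911 - 4p and qs = 4p - 1218.
Setting them equal: 4911 - 4p = 4p - 1218 → 6129 = 8p, so p = 766.125 and q = 1846.5.
Δq = 1846.5 − 1983 = -136.50.

-136.50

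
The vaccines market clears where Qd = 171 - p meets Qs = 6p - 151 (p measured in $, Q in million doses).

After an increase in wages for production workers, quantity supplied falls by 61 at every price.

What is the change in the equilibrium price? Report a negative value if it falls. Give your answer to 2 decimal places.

Initially, 171 - p = 6p - 151, so 322 = 7p and p = 46, Q = 125.
The shock moves the curves to Qd = 171 - p and Qs = 6p - 212.
Clearing the new market: 171 - p = 6p - 212, so p = 383/7 ≈ 54.7143 and Q = 814/7 ≈ 116.2857.
Δp = 54.7143 − 46 = +8.71.

+8.71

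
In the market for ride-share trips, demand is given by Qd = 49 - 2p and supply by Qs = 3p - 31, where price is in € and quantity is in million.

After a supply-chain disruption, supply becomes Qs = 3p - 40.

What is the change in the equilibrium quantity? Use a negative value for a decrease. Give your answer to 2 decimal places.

-3.60

Original equilibrium: 49 - 2p = 3p - 31 gives 80 = 5p, so p = 16 and Q = 17.
After the shift, demand is Qd = 49 - 2p and supply is Qs = 3p - 40.
Clearing the new market: 49 - 2p = 3p - 40, so p = 17.8 and Q = 13.4.
ΔQ = 13.4 − 17 = -3.60.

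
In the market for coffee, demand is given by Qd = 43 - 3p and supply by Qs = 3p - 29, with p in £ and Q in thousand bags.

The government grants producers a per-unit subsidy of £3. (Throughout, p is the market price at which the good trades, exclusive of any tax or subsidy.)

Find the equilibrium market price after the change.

Before the shock: 43 - 3p = 3p - 29 ⇒ 72 = 6p ⇒ p = 12, Q = 7.
Since sellers receive the price plus the subsidy, the effective supply curve becomes Qs = 3p - 20.
Setting them equal: 43 - 3p = 3p - 20 → 63 = 6p, so p = 10.5 and Q = 11.5.

10.5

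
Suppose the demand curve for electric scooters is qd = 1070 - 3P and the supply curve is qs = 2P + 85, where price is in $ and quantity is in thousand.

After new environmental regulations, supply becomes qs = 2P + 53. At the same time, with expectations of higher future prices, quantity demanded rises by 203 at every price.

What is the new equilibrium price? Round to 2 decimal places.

244.00

Initially, 1070 - 3P = 2P + 85, so 985 = 5P and P = 197, q = 479.
The new curves are qd = 1273 - 3P (demand) and qs = 2P + 53 (supply).
Setting them equal: 1273 - 3P = 2P + 53 → 1220 = 5P, so P = 244 and q = 541.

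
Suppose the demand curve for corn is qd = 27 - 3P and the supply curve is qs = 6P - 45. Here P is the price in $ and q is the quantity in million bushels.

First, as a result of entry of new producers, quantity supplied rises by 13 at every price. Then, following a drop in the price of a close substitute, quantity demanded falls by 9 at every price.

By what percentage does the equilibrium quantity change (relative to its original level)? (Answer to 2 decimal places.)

-55.56

Solve the original market: 27 - 3P = 6P - 45, hence P = 8 and q = 3.
With the change applied: demand qd = 18 - 3P, supply qs = 6P - 32.
Setting them equal: 18 - 3P = 6P - 32 → 50 = 9P, so P = 50/9 ≈ 5.5556 and q = 4/3 ≈ 1.3333.
%Δq = (1.3333 − 3) / 3 × 100 = -55.56%.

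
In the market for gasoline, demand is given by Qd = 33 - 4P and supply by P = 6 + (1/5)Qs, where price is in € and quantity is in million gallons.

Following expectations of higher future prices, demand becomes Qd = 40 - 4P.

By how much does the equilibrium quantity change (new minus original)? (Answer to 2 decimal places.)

Solve the original market: 33 - 4P = 5P - 30, hence P = 7 and Q = 5.
The shock moves the curves to Qd = 40 - 4P and Qs = 5P - 30.
Clearing the new market: 40 - 4P = 5P - 30, so P = 70/9 ≈ 7.7778 and Q = 80/9 ≈ 8.8889.
ΔQ = 8.8889 − 5 = +3.89.

+3.89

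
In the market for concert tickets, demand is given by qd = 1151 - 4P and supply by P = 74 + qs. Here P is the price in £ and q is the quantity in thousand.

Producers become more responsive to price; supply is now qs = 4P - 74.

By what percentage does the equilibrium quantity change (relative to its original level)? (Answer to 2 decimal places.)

Initially, 1151 - 4P = P - 74, so 1225 = 5P and P = 245, q = 171.
After the shift, demand is qd = 1151 - 4P and supply is qs = 4P - 74.
Clearing the new market: 1151 - 4P = 4P - 74, so P = 153.125 and q = 538.5.
%Δq = (538.5 − 171) / 171 × 100 = +214.91%.

+214.91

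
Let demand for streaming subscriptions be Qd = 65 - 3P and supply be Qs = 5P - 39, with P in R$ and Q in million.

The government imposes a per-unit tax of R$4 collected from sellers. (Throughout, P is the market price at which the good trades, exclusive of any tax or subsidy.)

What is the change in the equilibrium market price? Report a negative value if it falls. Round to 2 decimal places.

Original equilibrium: 65 - 3P = 5P - 39 gives 104 = 8P, so P = 13 and Q = 26.
Since sellers keep the price net of the tax, the effective supply curve becomes Qs = 5P - 59.
New equilibrium: 65 - 3P = 5P - 59 ⇒ 124 = 8P ⇒ P = 15.5, Q = 18.5.
ΔP = 15.5 − 13 = +2.50.

+2.50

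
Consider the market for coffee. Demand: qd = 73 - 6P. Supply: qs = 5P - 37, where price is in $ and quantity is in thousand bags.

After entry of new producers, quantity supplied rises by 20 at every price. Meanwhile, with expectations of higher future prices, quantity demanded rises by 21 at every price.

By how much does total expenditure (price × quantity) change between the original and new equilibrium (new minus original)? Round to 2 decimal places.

+207.59

Solve the original market: 73 - 6P = 5P - 37, hence P = 10 and q = 13.
The new curves are qd = 94 - 6P (demand) and qs = 5P - 17 (supply).
New equilibrium: 94 - 6P = 5P - 17 ⇒ 111 = 11P ⇒ P = 111/11 ≈ 10.0909, q = 368/11 ≈ 33.4545.
Expenditure moves from 10×13 = 130 to 10.0909×33.4545 = 337.5868; change = +207.59.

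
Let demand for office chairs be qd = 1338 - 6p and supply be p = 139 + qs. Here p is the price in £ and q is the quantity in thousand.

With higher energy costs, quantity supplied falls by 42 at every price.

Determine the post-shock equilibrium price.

Solve the original market: 1338 - 6p = p - 139, hence p = 211 and q = 72.
The new curves are qd = 1338 - 6p (demand) and qs = p - 181 (supply).
Setting them equal: 1338 - 6p = p - 181 → 1519 = 7p, so p = 217 and q = 36.

217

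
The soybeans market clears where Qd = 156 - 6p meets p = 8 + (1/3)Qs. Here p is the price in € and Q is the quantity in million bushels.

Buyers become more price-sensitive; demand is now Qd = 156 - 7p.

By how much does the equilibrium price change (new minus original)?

Original equilibrium: 156 - 6p = 3p - 24 gives 180 = 9p, so p = 20 and Q = 36.
The new curves are Qd = 156 - 7p (demand) and Qs = 3p - 24 (supply).
Setting them equal: 156 - 7p = 3p - 24 → 180 = 10p, so p = 18 and Q = 30.
Δp = 18 − 20 = -2.

-2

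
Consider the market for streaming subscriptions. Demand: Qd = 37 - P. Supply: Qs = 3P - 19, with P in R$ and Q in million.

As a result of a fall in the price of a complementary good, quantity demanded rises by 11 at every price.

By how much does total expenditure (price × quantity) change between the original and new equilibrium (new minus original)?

+201.4375

Original equilibrium: 37 - P = 3P - 19 gives 56 = 4P, so P = 14 and Q = 23.
The new curves are Qd = 48 - P (demand) and Qs = 3P - 19 (supply).
Clearing the new market: 48 - P = 3P - 19, so P = 16.75 and Q = 31.25.
Expenditure moves from 14×23 = 322 to 16.75×31.25 = 523.4375; change = +201.4375.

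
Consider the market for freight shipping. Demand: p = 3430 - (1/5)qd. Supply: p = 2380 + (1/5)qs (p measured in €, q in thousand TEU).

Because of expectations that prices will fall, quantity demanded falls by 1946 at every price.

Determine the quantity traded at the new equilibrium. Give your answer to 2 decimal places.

Original equilibrium: 17150 - 5p = 5p - 11900 gives 29050 = 10p, so p = 2905 and q = 2625.
The new curves are qd = 15204 - 5p (demand) and qs = 5p - 11900 (supply).
Equate the new curves: 15204 - 5p = 5p - 11900, giving 27104 = 10p, p = 2710.4, q = 1652.

1652.00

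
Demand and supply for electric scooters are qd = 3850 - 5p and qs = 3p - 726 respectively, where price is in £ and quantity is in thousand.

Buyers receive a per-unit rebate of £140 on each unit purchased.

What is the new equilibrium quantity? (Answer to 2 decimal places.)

Before the shock: 3850 - 5p = 3p - 726 ⇒ 4576 = 8p ⇒ p = 572, q = 990.
Since buyers' out-of-pocket price is the market price minus the rebate, the effective demand curve becomes qd = 4550 - 5p.
Clearing the new market: 4550 - 5p = 3p - 726, so p = 659.5 and q = 1252.5.

1252.50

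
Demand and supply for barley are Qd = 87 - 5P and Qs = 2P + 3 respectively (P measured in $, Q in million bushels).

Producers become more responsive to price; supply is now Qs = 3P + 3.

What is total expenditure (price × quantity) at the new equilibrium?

362.25

Solve the original market: 87 - 5P = 2P + 3, hence P = 12 and Q = 27.
With the change applied: demand Qd = 87 - 5P, supply Qs = 3P + 3.
Clearing the new market: 87 - 5P = 3P + 3, so P = 10.5 and Q = 34.5.
New expenditure = 10.5 × 34.5 = 362.25.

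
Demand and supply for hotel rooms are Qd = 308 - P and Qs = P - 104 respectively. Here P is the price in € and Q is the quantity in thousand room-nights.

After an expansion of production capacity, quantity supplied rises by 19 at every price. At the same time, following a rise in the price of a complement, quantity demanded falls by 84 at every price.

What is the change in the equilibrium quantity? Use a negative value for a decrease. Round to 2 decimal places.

Initially, 308 - P = P - 104, so 412 = 2P and P = 206, Q = 102.
The new curves are Qd = 224 - P (demand) and Qs = P - 85 (supply).
Clearing the new market: 224 - P = P - 85, so P = 154.5 and Q = 69.5.
ΔQ = 69.5 − 102 = -32.50.

-32.50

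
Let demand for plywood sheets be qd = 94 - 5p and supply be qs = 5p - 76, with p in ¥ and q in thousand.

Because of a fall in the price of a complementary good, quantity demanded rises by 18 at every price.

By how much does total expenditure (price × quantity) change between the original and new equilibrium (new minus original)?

Before the shock: 94 - 5p = 5p - 76 ⇒ 170 = 10p ⇒ p = 17, q = 9.
After the shift, demand is qd = 112 - 5p and supply is qs = 5p - 76.
Setting them equal: 112 - 5p = 5p - 76 → 188 = 10p, so p = 18.8 and q = 18.
Expenditure moves from 17×9 = 153 to 18.8×18 = 338.4; change = +185.4.

+185.4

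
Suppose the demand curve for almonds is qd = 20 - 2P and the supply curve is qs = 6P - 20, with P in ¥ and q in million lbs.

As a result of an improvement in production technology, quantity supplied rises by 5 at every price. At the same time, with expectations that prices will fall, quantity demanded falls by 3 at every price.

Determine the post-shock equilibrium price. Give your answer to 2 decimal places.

Initially, 20 - 2P = 6P - 20, so 40 = 8P and P = 5, q = 10.
The new curves are qd = 17 - 2P (demand) and qs = 6P - 15 (supply).
New equilibrium: 17 - 2P = 6P - 15 ⇒ 32 = 8P ⇒ P = 4, q = 9.

4.00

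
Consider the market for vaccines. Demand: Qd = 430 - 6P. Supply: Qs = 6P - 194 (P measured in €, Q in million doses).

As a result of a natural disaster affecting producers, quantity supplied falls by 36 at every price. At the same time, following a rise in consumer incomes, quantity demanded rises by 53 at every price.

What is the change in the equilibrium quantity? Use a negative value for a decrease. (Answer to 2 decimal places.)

+8.50

Solve the original market: 430 - 6P = 6P - 194, hence P = 52 and Q = 118.
The shock moves the curves to Qd = 483 - 6P and Qs = 6P - 230.
Equate the new curves: 483 - 6P = 6P - 230, giving 713 = 12P, P = 713/12 ≈ 59.4167, Q = 126.5.
ΔQ = 126.5 − 118 = +8.50.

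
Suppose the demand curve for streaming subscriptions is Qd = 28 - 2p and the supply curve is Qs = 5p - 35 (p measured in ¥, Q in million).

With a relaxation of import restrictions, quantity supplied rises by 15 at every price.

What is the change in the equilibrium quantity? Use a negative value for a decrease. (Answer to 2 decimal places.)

+4.29

Original equilibrium: 28 - 2p = 5p - 35 gives 63 = 7p, so p = 9 and Q = 10.
With the change applied: demand Qd = 28 - 2p, supply Qs = 5p - 20.
Equate the new curves: 28 - 2p = 5p - 20, giving 48 = 7p, p = 48/7 ≈ 6.8571, Q = 100/7 ≈ 14.2857.
ΔQ = 14.2857 − 10 = +4.29.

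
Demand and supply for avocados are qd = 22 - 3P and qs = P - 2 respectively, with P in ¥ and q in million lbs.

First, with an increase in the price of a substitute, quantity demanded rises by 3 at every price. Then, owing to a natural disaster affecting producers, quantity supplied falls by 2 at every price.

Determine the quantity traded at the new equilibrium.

Initially, 22 - 3P = P - 2, so 24 = 4P and P = 6, q = 4.
With the change applied: demand qd = 25 - 3P, supply qs = P - 4.
Clearing the new market: 25 - 3P = P - 4, so P = 7.25 and q = 3.25.

3.25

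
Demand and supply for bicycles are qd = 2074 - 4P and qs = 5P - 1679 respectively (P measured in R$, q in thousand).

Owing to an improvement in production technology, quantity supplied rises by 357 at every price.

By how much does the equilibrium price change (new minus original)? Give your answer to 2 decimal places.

-39.67

Original equilibrium: 2074 - 4P = 5P - 1679 gives 3753 = 9P, so P = 417 and q = 406.
After the shift, demand is qd = 2074 - 4P and supply is qs = 5P - 1322.
Equate the new curves: 2074 - 4P = 5P - 1322, giving 3396 = 9P, P = 1132/3 ≈ 377.3333, q = 1694/3 ≈ 564.6667.
ΔP = 377.3333 − 417 = -39.67.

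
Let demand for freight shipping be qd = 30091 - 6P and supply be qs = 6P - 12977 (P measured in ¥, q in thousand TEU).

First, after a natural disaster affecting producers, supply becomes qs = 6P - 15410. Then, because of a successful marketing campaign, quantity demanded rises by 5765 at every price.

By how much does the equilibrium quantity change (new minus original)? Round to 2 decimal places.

+1666.00

Before the shock: 30091 - 6P = 6P - 12977 ⇒ 43068 = 12P ⇒ P = 3589, q = 8557.
The shock moves the curves to qd = 35856 - 6P and qs = 6P - 15410.
Clearing the new market: 35856 - 6P = 6P - 15410, so P = 25633/6 ≈ 4272.1667 and q = 10223.
Δq = 10223 − 8557 = +1666.00.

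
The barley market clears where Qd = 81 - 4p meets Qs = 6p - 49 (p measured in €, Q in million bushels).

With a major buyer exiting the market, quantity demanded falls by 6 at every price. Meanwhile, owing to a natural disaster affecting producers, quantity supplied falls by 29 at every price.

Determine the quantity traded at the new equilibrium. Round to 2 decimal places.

13.80

Before the shock: 81 - 4p = 6p - 49 ⇒ 130 = 10p ⇒ p = 13, Q = 29.
With the change applied: demand Qd = 75 - 4p, supply Qs = 6p - 78.
Equate the new curves: 75 - 4p = 6p - 78, giving 153 = 10p, p = 15.3, Q = 13.8.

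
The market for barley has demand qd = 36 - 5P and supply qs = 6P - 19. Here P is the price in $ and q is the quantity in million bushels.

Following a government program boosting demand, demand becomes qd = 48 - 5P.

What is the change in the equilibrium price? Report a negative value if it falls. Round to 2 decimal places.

+1.09

Solve the original market: 36 - 5P = 6P - 19, hence P = 5 and q = 11.
After the shift, demand is qd = 48 - 5P and supply is qs = 6P - 19.
Equate the new curves: 48 - 5P = 6P - 19, giving 67 = 11P, P = 67/11 ≈ 6.0909, q = 193/11 ≈ 17.5455.
ΔP = 6.0909 − 5 = +1.09.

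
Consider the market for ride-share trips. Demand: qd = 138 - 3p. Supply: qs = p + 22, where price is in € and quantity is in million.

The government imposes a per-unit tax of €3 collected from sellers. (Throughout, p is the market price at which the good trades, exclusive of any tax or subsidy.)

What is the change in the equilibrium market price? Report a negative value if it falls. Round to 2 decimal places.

Initially, 138 - 3p = p + 22, so 116 = 4p and p = 29, q = 51.
Since sellers keep the price net of the tax, the effective supply curve becomes qs = p + 19.
Setting them equal: 138 - 3p = p + 19 → 119 = 4p, so p = 29.75 and q = 48.75.
Δp = 29.75 − 29 = +0.75.

+0.75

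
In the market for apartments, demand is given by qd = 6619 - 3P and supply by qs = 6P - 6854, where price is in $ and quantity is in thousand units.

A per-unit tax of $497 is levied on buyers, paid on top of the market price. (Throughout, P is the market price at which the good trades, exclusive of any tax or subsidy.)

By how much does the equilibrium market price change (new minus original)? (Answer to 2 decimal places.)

-165.67

Original equilibrium: 6619 - 3P = 6P - 6854 gives 13473 = 9P, so P = 1497 and q = 2128.
Since buyers pay the price plus the tax, the effective demand curve becomes qd = 5128 - 3P.
Equate the new curves: 5128 - 3P = 6P - 6854, giving 11982 = 9P, P = 3994/3 ≈ 1331.3333, q = 1134.
ΔP = 1331.3333 − 1497 = -165.67.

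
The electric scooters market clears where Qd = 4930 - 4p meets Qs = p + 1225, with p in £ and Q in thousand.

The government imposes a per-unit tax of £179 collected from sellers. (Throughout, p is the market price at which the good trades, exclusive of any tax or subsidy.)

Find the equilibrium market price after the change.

776.8

Initially, 4930 - 4p = p + 1225, so 3705 = 5p and p = 741, Q = 1966.
Since sellers keep the price net of the tax, the effective supply curve becomes Qs = p + 1046.
Equate the new curves: 4930 - 4p = p + 1046, giving 3884 = 5p, p = 776.8, Q = 1822.8.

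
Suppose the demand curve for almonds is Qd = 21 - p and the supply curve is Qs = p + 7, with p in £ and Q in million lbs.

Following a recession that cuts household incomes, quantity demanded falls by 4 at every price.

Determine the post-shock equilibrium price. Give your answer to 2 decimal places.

Solve the original market: 21 - p = p + 7, hence p = 7 and Q = 14.
The new curves are Qd = 17 - p (demand) and Qs = p + 7 (supply).
Clearing the new market: 17 - p = p + 7, so p = 5 and Q = 12.

5.00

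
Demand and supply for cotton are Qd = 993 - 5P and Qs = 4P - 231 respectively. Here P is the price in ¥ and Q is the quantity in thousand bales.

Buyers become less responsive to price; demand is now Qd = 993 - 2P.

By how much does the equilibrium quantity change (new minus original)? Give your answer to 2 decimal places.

Solve the original market: 993 - 5P = 4P - 231, hence P = 136 and Q = 313.
The new curves are Qd = 993 - 2P (demand) and Qs = 4P - 231 (supply).
Setting them equal: 993 - 2P = 4P - 231 → 1224 = 6P, so P = 204 and Q = 585.
ΔQ = 585 − 313 = +272.00.

+272.00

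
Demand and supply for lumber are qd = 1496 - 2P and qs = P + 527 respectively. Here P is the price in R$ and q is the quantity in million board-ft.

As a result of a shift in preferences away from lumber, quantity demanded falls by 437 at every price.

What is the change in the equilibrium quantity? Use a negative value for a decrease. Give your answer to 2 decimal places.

-145.67

Initially, 1496 - 2P = P + 527, so 969 = 3P and P = 323, q = 850.
The shock moves the curves to qd = 1059 - 2P and qs = P + 527.
New equilibrium: 1059 - 2P = P + 527 ⇒ 532 = 3P ⇒ P = 532/3 ≈ 177.3333, q = 2113/3 ≈ 704.3333.
Δq = 704.3333 − 850 = -145.67.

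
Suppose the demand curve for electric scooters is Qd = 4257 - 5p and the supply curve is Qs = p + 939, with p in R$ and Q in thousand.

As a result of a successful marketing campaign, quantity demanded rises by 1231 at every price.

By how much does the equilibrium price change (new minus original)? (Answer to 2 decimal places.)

+205.17

Original equilibrium: 4257 - 5p = p + 939 gives 3318 = 6p, so p = 553 and Q = 1492.
The shock moves the curves to Qd = 5488 - 5p and Qs = p + 939.
Clearing the new market: 5488 - 5p = p + 939, so p = 4549/6 ≈ 758.1667 and Q = 10183/6 ≈ 1697.1667.
Δp = 758.1667 − 553 = +205.17.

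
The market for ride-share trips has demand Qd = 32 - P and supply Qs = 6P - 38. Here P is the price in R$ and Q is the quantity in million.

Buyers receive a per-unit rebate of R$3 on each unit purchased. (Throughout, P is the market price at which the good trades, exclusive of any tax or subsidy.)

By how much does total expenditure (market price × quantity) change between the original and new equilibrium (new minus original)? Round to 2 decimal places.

+36.24

Before the shock: 32 - P = 6P - 38 ⇒ 70 = 7P ⇒ P = 10, Q = 22.
Since buyers' out-of-pocket price is the market price minus the rebate, the effective demand curve becomes Qd = 35 - P.
Equate the new curves: 35 - P = 6P - 38, giving 73 = 7P, P = 73/7 ≈ 10.4286, Q = 172/7 ≈ 24.5714.
Expenditure moves from 10×22 = 220 to 10.4286×24.5714 = 256.2449; change = +36.24.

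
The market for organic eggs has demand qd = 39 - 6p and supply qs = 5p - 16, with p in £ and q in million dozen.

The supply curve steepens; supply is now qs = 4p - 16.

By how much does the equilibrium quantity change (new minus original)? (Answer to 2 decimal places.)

Initially, 39 - 6p = 5p - 16, so 55 = 11p and p = 5, q = 9.
After the shift, demand is qd = 39 - 6p and supply is qs = 4p - 16.
New equilibrium: 39 - 6p = 4p - 16 ⇒ 55 = 10p ⇒ p = 5.5, q = 6.
Δq = 6 − 9 = -3.00.

-3.00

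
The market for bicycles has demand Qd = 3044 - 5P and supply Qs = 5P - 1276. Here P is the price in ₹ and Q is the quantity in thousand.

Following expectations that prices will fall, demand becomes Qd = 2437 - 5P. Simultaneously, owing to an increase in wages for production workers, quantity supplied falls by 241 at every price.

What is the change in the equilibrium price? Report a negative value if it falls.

-36.6

Solve the original market: 3044 - 5P = 5P - 1276, hence P = 432 and Q = 884.
With the change applied: demand Qd = 2437 - 5P, supply Qs = 5P - 1517.
Clearing the new market: 2437 - 5P = 5P - 1517, so P = 395.4 and Q = 460.
ΔP = 395.4 − 432 = -36.6.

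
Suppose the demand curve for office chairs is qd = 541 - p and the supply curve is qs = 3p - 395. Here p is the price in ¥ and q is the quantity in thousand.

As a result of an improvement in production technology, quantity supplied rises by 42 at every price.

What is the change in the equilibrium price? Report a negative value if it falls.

Before the shock: 541 - p = 3p - 395 ⇒ 936 = 4p ⇒ p = 234, q = 307.
After the shift, demand is qd = 541 - p and supply is qs = 3p - 353.
Setting them equal: 541 - p = 3p - 353 → 894 = 4p, so p = 223.5 and q = 317.5.
Δp = 223.5 − 234 = -10.5.

-10.5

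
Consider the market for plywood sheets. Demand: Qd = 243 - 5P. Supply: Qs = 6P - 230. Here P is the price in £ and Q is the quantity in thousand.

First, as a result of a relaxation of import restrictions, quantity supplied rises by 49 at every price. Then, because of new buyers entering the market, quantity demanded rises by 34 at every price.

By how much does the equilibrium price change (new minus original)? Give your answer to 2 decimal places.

-1.36

Original equilibrium: 243 - 5P = 6P - 230 gives 473 = 11P, so P = 43 and Q = 28.
The new curves are Qd = 277 - 5P (demand) and Qs = 6P - 181 (supply).
Setting them equal: 277 - 5P = 6P - 181 → 458 = 11P, so P = 458/11 ≈ 41.6364 and Q = 757/11 ≈ 68.8182.
ΔP = 41.6364 − 43 = -1.36.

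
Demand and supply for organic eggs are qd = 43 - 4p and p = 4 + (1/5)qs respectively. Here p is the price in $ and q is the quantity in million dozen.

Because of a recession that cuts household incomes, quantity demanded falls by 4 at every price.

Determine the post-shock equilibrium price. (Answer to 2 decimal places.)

6.56

Solve the original market: 43 - 4p = 5p - 20, hence p = 7 and q = 15.
After the shift, demand is qd = 39 - 4p and supply is qs = 5p - 20.
Clearing the new market: 39 - 4p = 5p - 20, so p = 59/9 ≈ 6.5556 and q = 115/9 ≈ 12.7778.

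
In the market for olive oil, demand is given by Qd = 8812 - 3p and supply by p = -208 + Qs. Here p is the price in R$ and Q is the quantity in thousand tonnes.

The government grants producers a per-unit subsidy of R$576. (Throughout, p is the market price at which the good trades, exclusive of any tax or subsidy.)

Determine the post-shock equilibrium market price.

Solve the original market: 8812 - 3p = p + 208, hence p = 2151 and Q = 2359.
Since sellers receive the price plus the subsidy, the effective supply curve becomes Qs = p + 784.
Clearing the new market: 8812 - 3p = p + 784, so p = 2007 and Q = 2791.

2007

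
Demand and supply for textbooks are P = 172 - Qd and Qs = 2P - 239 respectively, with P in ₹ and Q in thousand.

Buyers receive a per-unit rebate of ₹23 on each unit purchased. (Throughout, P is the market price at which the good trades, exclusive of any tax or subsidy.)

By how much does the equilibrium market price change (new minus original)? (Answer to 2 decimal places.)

+7.67

Original equilibrium: 172 - P = 2P - 239 gives 411 = 3P, so P = 137 and Q = 35.
Since buyers' out-of-pocket price is the market price minus the rebate, the effective demand curve becomes Qd = 195 - P.
Setting them equal: 195 - P = 2P - 239 → 434 = 3P, so P = 434/3 ≈ 144.6667 and Q = 151/3 ≈ 50.3333.
ΔP = 144.6667 − 137 = +7.67.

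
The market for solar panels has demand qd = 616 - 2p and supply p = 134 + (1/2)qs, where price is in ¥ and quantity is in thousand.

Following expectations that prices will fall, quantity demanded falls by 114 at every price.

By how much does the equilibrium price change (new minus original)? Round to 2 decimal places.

Initially, 616 - 2p = 2p - 268, so 884 = 4p and p = 221, q = 174.
With the change applied: demand qd = 502 - 2p, supply qs = 2p - 268.
Equate the new curves: 502 - 2p = 2p - 268, giving 770 = 4p, p = 192.5, q = 117.
Δp = 192.5 − 221 = -28.50.

-28.50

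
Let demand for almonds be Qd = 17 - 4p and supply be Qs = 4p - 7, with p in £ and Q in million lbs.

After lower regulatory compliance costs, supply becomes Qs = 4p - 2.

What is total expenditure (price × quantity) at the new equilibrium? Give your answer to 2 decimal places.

17.81

Initially, 17 - 4p = 4p - 7, so 24 = 8p and p = 3, Q = 5.
The shock moves the curves to Qd = 17 - 4p and Qs = 4p - 2.
Equate the new curves: 17 - 4p = 4p - 2, giving 19 = 8p, p = 2.375, Q = 7.5.
New expenditure = 2.375 × 7.5 = 17.81.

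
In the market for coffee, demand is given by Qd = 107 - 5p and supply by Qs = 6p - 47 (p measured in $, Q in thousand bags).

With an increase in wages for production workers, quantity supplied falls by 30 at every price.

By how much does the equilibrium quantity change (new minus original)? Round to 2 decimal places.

-13.64

Initially, 107 - 5p = 6p - 47, so 154 = 11p and p = 14, Q = 37.
After the shift, demand is Qd = 107 - 5p and supply is Qs = 6p - 77.
New equilibrium: 107 - 5p = 6p - 77 ⇒ 184 = 11p ⇒ p = 184/11 ≈ 16.7273, Q = 257/11 ≈ 23.3636.
ΔQ = 23.3636 − 37 = -13.64.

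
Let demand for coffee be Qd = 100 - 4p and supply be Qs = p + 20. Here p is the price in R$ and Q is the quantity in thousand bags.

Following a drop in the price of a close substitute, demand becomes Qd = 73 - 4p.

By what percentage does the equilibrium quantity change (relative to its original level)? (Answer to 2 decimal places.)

-15.00

Initially, 100 - 4p = p + 20, so 80 = 5p and p = 16, Q = 36.
After the shift, demand is Qd = 73 - 4p and supply is Qs = p + 20.
Equate the new curves: 73 - 4p = p + 20, giving 53 = 5p, p = 10.6, Q = 30.6.
%ΔQ = (30.6 − 36) / 36 × 100 = -15.00%.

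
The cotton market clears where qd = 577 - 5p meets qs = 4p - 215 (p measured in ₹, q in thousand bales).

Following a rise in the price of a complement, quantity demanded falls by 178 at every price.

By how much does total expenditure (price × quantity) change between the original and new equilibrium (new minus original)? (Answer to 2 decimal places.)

Solve the original market: 577 - 5p = 4p - 215, hence p = 88 and q = 137.
With the change applied: demand qd = 399 - 5p, supply qs = 4p - 215.
Setting them equal: 399 - 5p = 4p - 215 → 614 = 9p, so p = 614/9 ≈ 68.2222 and q = 521/9 ≈ 57.8889.
Expenditure moves from 88×137 = 12056 to 68.2222×57.8889 = 3949.3086; change = -8106.69.

-8106.69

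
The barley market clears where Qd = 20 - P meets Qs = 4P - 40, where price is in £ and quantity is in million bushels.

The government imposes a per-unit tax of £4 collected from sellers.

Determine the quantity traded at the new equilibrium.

4.8

Before the shock: 20 - P = 4P - 40 ⇒ 60 = 5P ⇒ P = 12, Q = 8.
Since sellers keep the price net of the tax, the effective supply curve becomes Qs = 4P - 56.
New equilibrium: 20 - P = 4P - 56 ⇒ 76 = 5P ⇒ P = 15.2, Q = 4.8.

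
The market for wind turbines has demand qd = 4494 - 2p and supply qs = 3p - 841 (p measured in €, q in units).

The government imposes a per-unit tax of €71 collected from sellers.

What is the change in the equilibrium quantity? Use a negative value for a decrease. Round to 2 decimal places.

-85.20

Before the shock: 4494 - 2p = 3p - 841 ⇒ 5335 = 5p ⇒ p = 1067, q = 2360.
Since sellers keep the price net of the tax, the effective supply curve becomes qs = 3p - 1054.
Clearing the new market: 4494 - 2p = 3p - 1054, so p = 1109.6 and q = 2274.8.
Δq = 2274.8 − 2360 = -85.20.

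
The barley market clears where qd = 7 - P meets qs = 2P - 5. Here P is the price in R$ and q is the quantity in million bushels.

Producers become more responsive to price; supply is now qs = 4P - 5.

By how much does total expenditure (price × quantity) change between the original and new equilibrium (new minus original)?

Initially, 7 - P = 2P - 5, so 12 = 3P and P = 4, q = 3.
After the shift, demand is qd = 7 - P and supply is qs = 4P - 5.
Setting them equal: 7 - P = 4P - 5 → 12 = 5P, so P = 2.4 and q = 4.6.
Expenditure moves from 4×3 = 12 to 2.4×4.6 = 11.04; change = -0.96.

-0.96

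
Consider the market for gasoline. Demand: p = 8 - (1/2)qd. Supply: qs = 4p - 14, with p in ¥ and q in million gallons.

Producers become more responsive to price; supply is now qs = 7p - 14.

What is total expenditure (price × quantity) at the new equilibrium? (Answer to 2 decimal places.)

31.11

Original equilibrium: 16 - 2p = 4p - 14 gives 30 = 6p, so p = 5 and q = 6.
After the shift, demand is qd = 16 - 2p and supply is qs = 7p - 14.
Equate the new curves: 16 - 2p = 7p - 14, giving 30 = 9p, p = 10/3 ≈ 3.3333, q = 28/3 ≈ 9.3333.
New expenditure = 3.3333 × 9.3333 = 31.11.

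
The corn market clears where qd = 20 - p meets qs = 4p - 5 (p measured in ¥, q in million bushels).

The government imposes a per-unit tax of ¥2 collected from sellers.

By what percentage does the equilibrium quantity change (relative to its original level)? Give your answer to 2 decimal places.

-10.67

Before the shock: 20 - p = 4p - 5 ⇒ 25 = 5p ⇒ p = 5, q = 15.
Since sellers keep the price net of the tax, the effective supply curve becomes qs = 4p - 13.
New equilibrium: 20 - p = 4p - 13 ⇒ 33 = 5p ⇒ p = 6.6, q = 13.4.
%Δq = (13.4 − 15) / 15 × 100 = -10.67%.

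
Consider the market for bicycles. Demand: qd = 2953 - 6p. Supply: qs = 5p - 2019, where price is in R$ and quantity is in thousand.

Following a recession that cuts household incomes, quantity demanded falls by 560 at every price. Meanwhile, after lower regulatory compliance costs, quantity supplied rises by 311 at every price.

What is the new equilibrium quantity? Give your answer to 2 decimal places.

Before the shock: 2953 - 6p = 5p - 2019 ⇒ 4972 = 11p ⇒ p = 452, q = 241.
With the change applied: demand qd = 2393 - 6p, supply qs = 5p - 1708.
Clearing the new market: 2393 - 6p = 5p - 1708, so p = 4101/11 ≈ 372.8182 and q = 1717/11 ≈ 156.0909.

156.09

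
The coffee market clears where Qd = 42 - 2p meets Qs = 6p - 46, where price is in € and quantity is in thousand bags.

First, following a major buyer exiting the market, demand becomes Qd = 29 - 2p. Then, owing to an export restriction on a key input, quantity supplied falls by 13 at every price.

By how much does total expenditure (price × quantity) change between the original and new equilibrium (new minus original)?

-143

Initially, 42 - 2p = 6p - 46, so 88 = 8p and p = 11, Q = 20.
The new curves are Qd = 29 - 2p (demand) and Qs = 6p - 59 (supply).
Clearing the new market: 29 - 2p = 6p - 59, so p = 11 and Q = 7.
Expenditure moves from 11×20 = 220 to 11×7 = 77; change = -143.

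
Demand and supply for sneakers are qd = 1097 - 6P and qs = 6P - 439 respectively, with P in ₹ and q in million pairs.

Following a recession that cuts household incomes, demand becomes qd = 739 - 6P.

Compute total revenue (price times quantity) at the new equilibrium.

14725

Solve the original market: 1097 - 6P = 6P - 439, hence P = 128 and q = 329.
With the change applied: demand qd = 739 - 6P, supply qs = 6P - 439.
Equate the new curves: 739 - 6P = 6P - 439, giving 1178 = 12P, P = 589/6 ≈ 98.1667, q = 150.
New expenditure = 98.1667 × 150 = 14725.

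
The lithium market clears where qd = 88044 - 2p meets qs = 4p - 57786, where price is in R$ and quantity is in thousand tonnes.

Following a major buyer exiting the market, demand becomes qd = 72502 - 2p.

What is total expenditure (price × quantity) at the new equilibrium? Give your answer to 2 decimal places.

631303265.78

Initially, 88044 - 2p = 4p - 57786, so 145830 = 6p and p = 24305, q = 39434.
The shock moves the curves to qd = 72502 - 2p and qs = 4p - 57786.
New equilibrium: 72502 - 2p = 4p - 57786 ⇒ 130288 = 6p ⇒ p = 65144/3 ≈ 21714.6667, q = 87218/3 ≈ 29072.6667.
New expenditure = 21714.6667 × 29072.6667 = 631303265.78.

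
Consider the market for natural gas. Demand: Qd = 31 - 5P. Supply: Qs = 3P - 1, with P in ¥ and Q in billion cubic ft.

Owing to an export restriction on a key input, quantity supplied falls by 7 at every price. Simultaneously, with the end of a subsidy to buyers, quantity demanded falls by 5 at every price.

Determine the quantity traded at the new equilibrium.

Before the shock: 31 - 5P = 3P - 1 ⇒ 32 = 8P ⇒ P = 4, Q = 11.
The new curves are Qd = 26 - 5P (demand) and Qs = 3P - 8 (supply).
Clearing the new market: 26 - 5P = 3P - 8, so P = 4.25 and Q = 4.75.

4.75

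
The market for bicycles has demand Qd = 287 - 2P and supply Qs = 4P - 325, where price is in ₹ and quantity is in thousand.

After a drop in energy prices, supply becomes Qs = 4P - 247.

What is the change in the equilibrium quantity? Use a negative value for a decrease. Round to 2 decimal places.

+26.00

Original equilibrium: 287 - 2P = 4P - 325 gives 612 = 6P, so P = 102 and Q = 83.
With the change applied: demand Qd = 287 - 2P, supply Qs = 4P - 247.
Clearing the new market: 287 - 2P = 4P - 247, so P = 89 and Q = 109.
ΔQ = 109 − 83 = +26.00.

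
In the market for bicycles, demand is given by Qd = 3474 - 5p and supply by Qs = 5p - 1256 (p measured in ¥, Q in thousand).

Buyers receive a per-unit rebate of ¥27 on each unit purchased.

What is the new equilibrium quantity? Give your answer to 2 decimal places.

Solve the original market: 3474 - 5p = 5p - 1256, hence p = 473 and Q = 1109.
Since buyers' out-of-pocket price is the market price minus the rebate, the effective demand curve becomes Qd = 3609 - 5p.
New equilibrium: 3609 - 5p = 5p - 1256 ⇒ 4865 = 10p ⇒ p = 486.5, Q = 1176.5.

1176.50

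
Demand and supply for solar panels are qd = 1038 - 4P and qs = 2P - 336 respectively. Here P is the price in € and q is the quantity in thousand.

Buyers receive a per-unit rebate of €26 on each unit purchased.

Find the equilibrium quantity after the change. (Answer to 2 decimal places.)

Before the shock: 1038 - 4P = 2P - 336 ⇒ 1374 = 6P ⇒ P = 229, q = 122.
Since buyers' out-of-pocket price is the market price minus the rebate, the effective demand curve becomes qd = 1142 - 4P.
Equate the new curves: 1142 - 4P = 2P - 336, giving 1478 = 6P, P = 739/3 ≈ 246.3333, q = 470/3 ≈ 156.6667.

156.67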